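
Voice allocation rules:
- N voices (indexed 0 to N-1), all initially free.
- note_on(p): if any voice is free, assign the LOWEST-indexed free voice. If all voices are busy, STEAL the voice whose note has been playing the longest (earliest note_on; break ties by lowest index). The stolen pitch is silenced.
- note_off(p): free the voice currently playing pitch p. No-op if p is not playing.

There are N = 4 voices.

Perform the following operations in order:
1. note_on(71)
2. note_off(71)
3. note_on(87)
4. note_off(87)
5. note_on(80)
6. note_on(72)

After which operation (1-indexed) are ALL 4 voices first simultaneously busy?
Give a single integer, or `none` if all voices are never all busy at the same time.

Answer: none

Derivation:
Op 1: note_on(71): voice 0 is free -> assigned | voices=[71 - - -]
Op 2: note_off(71): free voice 0 | voices=[- - - -]
Op 3: note_on(87): voice 0 is free -> assigned | voices=[87 - - -]
Op 4: note_off(87): free voice 0 | voices=[- - - -]
Op 5: note_on(80): voice 0 is free -> assigned | voices=[80 - - -]
Op 6: note_on(72): voice 1 is free -> assigned | voices=[80 72 - -]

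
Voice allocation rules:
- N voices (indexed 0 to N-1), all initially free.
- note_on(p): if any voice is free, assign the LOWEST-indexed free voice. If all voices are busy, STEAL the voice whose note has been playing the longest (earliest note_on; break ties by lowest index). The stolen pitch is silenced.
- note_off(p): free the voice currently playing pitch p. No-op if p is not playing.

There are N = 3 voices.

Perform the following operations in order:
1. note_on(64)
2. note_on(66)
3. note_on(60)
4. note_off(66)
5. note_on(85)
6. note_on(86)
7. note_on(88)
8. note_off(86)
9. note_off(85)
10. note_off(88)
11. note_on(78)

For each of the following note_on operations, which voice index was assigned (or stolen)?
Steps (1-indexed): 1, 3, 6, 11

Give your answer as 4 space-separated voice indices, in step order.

Op 1: note_on(64): voice 0 is free -> assigned | voices=[64 - -]
Op 2: note_on(66): voice 1 is free -> assigned | voices=[64 66 -]
Op 3: note_on(60): voice 2 is free -> assigned | voices=[64 66 60]
Op 4: note_off(66): free voice 1 | voices=[64 - 60]
Op 5: note_on(85): voice 1 is free -> assigned | voices=[64 85 60]
Op 6: note_on(86): all voices busy, STEAL voice 0 (pitch 64, oldest) -> assign | voices=[86 85 60]
Op 7: note_on(88): all voices busy, STEAL voice 2 (pitch 60, oldest) -> assign | voices=[86 85 88]
Op 8: note_off(86): free voice 0 | voices=[- 85 88]
Op 9: note_off(85): free voice 1 | voices=[- - 88]
Op 10: note_off(88): free voice 2 | voices=[- - -]
Op 11: note_on(78): voice 0 is free -> assigned | voices=[78 - -]

Answer: 0 2 0 0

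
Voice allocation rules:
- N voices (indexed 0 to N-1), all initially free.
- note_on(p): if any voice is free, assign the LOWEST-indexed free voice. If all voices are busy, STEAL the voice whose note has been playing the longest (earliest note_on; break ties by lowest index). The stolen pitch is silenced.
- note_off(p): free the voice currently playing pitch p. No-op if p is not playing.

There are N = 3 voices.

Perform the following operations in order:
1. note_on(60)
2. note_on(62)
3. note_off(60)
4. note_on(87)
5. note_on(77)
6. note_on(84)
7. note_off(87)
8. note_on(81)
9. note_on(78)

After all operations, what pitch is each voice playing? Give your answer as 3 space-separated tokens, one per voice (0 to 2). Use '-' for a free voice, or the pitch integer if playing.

Op 1: note_on(60): voice 0 is free -> assigned | voices=[60 - -]
Op 2: note_on(62): voice 1 is free -> assigned | voices=[60 62 -]
Op 3: note_off(60): free voice 0 | voices=[- 62 -]
Op 4: note_on(87): voice 0 is free -> assigned | voices=[87 62 -]
Op 5: note_on(77): voice 2 is free -> assigned | voices=[87 62 77]
Op 6: note_on(84): all voices busy, STEAL voice 1 (pitch 62, oldest) -> assign | voices=[87 84 77]
Op 7: note_off(87): free voice 0 | voices=[- 84 77]
Op 8: note_on(81): voice 0 is free -> assigned | voices=[81 84 77]
Op 9: note_on(78): all voices busy, STEAL voice 2 (pitch 77, oldest) -> assign | voices=[81 84 78]

Answer: 81 84 78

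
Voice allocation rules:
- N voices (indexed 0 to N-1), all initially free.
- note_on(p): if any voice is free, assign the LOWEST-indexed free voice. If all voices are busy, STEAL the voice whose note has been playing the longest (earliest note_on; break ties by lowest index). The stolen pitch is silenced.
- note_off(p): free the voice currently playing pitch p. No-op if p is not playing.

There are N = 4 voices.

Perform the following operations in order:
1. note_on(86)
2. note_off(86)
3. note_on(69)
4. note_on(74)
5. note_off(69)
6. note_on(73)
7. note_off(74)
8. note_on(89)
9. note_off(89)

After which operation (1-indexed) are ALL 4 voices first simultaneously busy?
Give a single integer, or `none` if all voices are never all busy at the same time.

Answer: none

Derivation:
Op 1: note_on(86): voice 0 is free -> assigned | voices=[86 - - -]
Op 2: note_off(86): free voice 0 | voices=[- - - -]
Op 3: note_on(69): voice 0 is free -> assigned | voices=[69 - - -]
Op 4: note_on(74): voice 1 is free -> assigned | voices=[69 74 - -]
Op 5: note_off(69): free voice 0 | voices=[- 74 - -]
Op 6: note_on(73): voice 0 is free -> assigned | voices=[73 74 - -]
Op 7: note_off(74): free voice 1 | voices=[73 - - -]
Op 8: note_on(89): voice 1 is free -> assigned | voices=[73 89 - -]
Op 9: note_off(89): free voice 1 | voices=[73 - - -]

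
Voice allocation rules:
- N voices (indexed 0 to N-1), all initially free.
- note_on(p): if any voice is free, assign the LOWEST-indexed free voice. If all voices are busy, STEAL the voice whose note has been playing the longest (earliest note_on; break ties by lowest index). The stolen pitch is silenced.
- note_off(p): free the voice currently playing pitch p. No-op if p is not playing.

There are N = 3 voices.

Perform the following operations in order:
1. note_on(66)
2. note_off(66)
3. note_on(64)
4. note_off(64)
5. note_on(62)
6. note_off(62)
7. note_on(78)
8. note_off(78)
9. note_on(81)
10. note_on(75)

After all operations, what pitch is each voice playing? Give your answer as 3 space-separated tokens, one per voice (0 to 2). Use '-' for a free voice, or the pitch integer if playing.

Op 1: note_on(66): voice 0 is free -> assigned | voices=[66 - -]
Op 2: note_off(66): free voice 0 | voices=[- - -]
Op 3: note_on(64): voice 0 is free -> assigned | voices=[64 - -]
Op 4: note_off(64): free voice 0 | voices=[- - -]
Op 5: note_on(62): voice 0 is free -> assigned | voices=[62 - -]
Op 6: note_off(62): free voice 0 | voices=[- - -]
Op 7: note_on(78): voice 0 is free -> assigned | voices=[78 - -]
Op 8: note_off(78): free voice 0 | voices=[- - -]
Op 9: note_on(81): voice 0 is free -> assigned | voices=[81 - -]
Op 10: note_on(75): voice 1 is free -> assigned | voices=[81 75 -]

Answer: 81 75 -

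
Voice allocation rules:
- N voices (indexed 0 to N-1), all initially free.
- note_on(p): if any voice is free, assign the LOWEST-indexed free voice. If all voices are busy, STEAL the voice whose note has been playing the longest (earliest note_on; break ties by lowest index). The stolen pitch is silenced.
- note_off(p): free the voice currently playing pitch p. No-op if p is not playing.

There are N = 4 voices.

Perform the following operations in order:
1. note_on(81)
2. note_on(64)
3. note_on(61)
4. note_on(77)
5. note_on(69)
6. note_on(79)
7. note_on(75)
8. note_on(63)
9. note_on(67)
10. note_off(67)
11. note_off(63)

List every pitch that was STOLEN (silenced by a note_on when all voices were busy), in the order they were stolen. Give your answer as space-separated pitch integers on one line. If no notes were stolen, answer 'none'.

Op 1: note_on(81): voice 0 is free -> assigned | voices=[81 - - -]
Op 2: note_on(64): voice 1 is free -> assigned | voices=[81 64 - -]
Op 3: note_on(61): voice 2 is free -> assigned | voices=[81 64 61 -]
Op 4: note_on(77): voice 3 is free -> assigned | voices=[81 64 61 77]
Op 5: note_on(69): all voices busy, STEAL voice 0 (pitch 81, oldest) -> assign | voices=[69 64 61 77]
Op 6: note_on(79): all voices busy, STEAL voice 1 (pitch 64, oldest) -> assign | voices=[69 79 61 77]
Op 7: note_on(75): all voices busy, STEAL voice 2 (pitch 61, oldest) -> assign | voices=[69 79 75 77]
Op 8: note_on(63): all voices busy, STEAL voice 3 (pitch 77, oldest) -> assign | voices=[69 79 75 63]
Op 9: note_on(67): all voices busy, STEAL voice 0 (pitch 69, oldest) -> assign | voices=[67 79 75 63]
Op 10: note_off(67): free voice 0 | voices=[- 79 75 63]
Op 11: note_off(63): free voice 3 | voices=[- 79 75 -]

Answer: 81 64 61 77 69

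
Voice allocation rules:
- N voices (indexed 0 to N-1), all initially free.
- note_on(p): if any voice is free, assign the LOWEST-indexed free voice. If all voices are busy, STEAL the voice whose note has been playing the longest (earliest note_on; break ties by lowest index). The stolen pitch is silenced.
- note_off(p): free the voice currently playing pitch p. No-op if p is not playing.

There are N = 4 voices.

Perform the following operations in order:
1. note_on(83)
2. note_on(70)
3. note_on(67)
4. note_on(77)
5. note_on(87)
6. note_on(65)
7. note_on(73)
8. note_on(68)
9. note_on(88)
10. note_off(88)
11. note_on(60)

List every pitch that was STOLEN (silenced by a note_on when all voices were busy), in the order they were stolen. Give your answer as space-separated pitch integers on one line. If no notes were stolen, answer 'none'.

Op 1: note_on(83): voice 0 is free -> assigned | voices=[83 - - -]
Op 2: note_on(70): voice 1 is free -> assigned | voices=[83 70 - -]
Op 3: note_on(67): voice 2 is free -> assigned | voices=[83 70 67 -]
Op 4: note_on(77): voice 3 is free -> assigned | voices=[83 70 67 77]
Op 5: note_on(87): all voices busy, STEAL voice 0 (pitch 83, oldest) -> assign | voices=[87 70 67 77]
Op 6: note_on(65): all voices busy, STEAL voice 1 (pitch 70, oldest) -> assign | voices=[87 65 67 77]
Op 7: note_on(73): all voices busy, STEAL voice 2 (pitch 67, oldest) -> assign | voices=[87 65 73 77]
Op 8: note_on(68): all voices busy, STEAL voice 3 (pitch 77, oldest) -> assign | voices=[87 65 73 68]
Op 9: note_on(88): all voices busy, STEAL voice 0 (pitch 87, oldest) -> assign | voices=[88 65 73 68]
Op 10: note_off(88): free voice 0 | voices=[- 65 73 68]
Op 11: note_on(60): voice 0 is free -> assigned | voices=[60 65 73 68]

Answer: 83 70 67 77 87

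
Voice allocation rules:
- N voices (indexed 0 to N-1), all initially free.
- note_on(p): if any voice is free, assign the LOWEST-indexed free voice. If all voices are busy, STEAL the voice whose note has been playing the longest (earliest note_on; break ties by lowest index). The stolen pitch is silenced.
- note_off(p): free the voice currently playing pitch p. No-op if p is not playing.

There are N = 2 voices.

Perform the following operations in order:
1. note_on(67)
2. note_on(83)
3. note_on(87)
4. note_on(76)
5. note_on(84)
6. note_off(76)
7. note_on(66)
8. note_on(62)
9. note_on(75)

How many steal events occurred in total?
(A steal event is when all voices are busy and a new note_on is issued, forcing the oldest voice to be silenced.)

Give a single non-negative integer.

Op 1: note_on(67): voice 0 is free -> assigned | voices=[67 -]
Op 2: note_on(83): voice 1 is free -> assigned | voices=[67 83]
Op 3: note_on(87): all voices busy, STEAL voice 0 (pitch 67, oldest) -> assign | voices=[87 83]
Op 4: note_on(76): all voices busy, STEAL voice 1 (pitch 83, oldest) -> assign | voices=[87 76]
Op 5: note_on(84): all voices busy, STEAL voice 0 (pitch 87, oldest) -> assign | voices=[84 76]
Op 6: note_off(76): free voice 1 | voices=[84 -]
Op 7: note_on(66): voice 1 is free -> assigned | voices=[84 66]
Op 8: note_on(62): all voices busy, STEAL voice 0 (pitch 84, oldest) -> assign | voices=[62 66]
Op 9: note_on(75): all voices busy, STEAL voice 1 (pitch 66, oldest) -> assign | voices=[62 75]

Answer: 5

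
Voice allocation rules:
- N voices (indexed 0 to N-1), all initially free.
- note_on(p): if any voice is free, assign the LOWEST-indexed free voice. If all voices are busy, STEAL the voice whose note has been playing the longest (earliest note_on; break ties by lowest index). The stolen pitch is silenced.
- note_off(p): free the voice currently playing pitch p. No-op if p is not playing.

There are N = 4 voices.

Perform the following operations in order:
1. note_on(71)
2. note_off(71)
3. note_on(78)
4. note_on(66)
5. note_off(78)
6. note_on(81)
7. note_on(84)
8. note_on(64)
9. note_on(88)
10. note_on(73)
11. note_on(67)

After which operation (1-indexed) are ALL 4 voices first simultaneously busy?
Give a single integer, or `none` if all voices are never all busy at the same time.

Op 1: note_on(71): voice 0 is free -> assigned | voices=[71 - - -]
Op 2: note_off(71): free voice 0 | voices=[- - - -]
Op 3: note_on(78): voice 0 is free -> assigned | voices=[78 - - -]
Op 4: note_on(66): voice 1 is free -> assigned | voices=[78 66 - -]
Op 5: note_off(78): free voice 0 | voices=[- 66 - -]
Op 6: note_on(81): voice 0 is free -> assigned | voices=[81 66 - -]
Op 7: note_on(84): voice 2 is free -> assigned | voices=[81 66 84 -]
Op 8: note_on(64): voice 3 is free -> assigned | voices=[81 66 84 64]
Op 9: note_on(88): all voices busy, STEAL voice 1 (pitch 66, oldest) -> assign | voices=[81 88 84 64]
Op 10: note_on(73): all voices busy, STEAL voice 0 (pitch 81, oldest) -> assign | voices=[73 88 84 64]
Op 11: note_on(67): all voices busy, STEAL voice 2 (pitch 84, oldest) -> assign | voices=[73 88 67 64]

Answer: 8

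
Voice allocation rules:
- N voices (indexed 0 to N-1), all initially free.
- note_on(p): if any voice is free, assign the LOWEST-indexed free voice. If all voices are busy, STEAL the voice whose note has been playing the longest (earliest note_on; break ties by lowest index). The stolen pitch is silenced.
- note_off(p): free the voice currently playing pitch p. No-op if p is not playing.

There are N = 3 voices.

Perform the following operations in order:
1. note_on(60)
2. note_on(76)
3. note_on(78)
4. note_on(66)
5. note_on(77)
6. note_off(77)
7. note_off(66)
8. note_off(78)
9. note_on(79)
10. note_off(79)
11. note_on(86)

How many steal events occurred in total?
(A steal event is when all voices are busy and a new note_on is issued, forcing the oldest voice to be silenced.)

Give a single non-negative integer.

Answer: 2

Derivation:
Op 1: note_on(60): voice 0 is free -> assigned | voices=[60 - -]
Op 2: note_on(76): voice 1 is free -> assigned | voices=[60 76 -]
Op 3: note_on(78): voice 2 is free -> assigned | voices=[60 76 78]
Op 4: note_on(66): all voices busy, STEAL voice 0 (pitch 60, oldest) -> assign | voices=[66 76 78]
Op 5: note_on(77): all voices busy, STEAL voice 1 (pitch 76, oldest) -> assign | voices=[66 77 78]
Op 6: note_off(77): free voice 1 | voices=[66 - 78]
Op 7: note_off(66): free voice 0 | voices=[- - 78]
Op 8: note_off(78): free voice 2 | voices=[- - -]
Op 9: note_on(79): voice 0 is free -> assigned | voices=[79 - -]
Op 10: note_off(79): free voice 0 | voices=[- - -]
Op 11: note_on(86): voice 0 is free -> assigned | voices=[86 - -]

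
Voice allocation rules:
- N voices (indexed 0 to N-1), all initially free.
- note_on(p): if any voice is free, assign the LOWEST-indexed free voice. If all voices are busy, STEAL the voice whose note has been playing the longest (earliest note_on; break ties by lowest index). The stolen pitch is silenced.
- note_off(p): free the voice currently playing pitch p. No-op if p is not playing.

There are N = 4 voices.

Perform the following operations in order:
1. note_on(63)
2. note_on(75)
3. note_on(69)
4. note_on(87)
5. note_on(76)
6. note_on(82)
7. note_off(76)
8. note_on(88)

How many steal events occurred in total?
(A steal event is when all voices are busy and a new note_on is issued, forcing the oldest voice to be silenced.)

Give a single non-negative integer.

Op 1: note_on(63): voice 0 is free -> assigned | voices=[63 - - -]
Op 2: note_on(75): voice 1 is free -> assigned | voices=[63 75 - -]
Op 3: note_on(69): voice 2 is free -> assigned | voices=[63 75 69 -]
Op 4: note_on(87): voice 3 is free -> assigned | voices=[63 75 69 87]
Op 5: note_on(76): all voices busy, STEAL voice 0 (pitch 63, oldest) -> assign | voices=[76 75 69 87]
Op 6: note_on(82): all voices busy, STEAL voice 1 (pitch 75, oldest) -> assign | voices=[76 82 69 87]
Op 7: note_off(76): free voice 0 | voices=[- 82 69 87]
Op 8: note_on(88): voice 0 is free -> assigned | voices=[88 82 69 87]

Answer: 2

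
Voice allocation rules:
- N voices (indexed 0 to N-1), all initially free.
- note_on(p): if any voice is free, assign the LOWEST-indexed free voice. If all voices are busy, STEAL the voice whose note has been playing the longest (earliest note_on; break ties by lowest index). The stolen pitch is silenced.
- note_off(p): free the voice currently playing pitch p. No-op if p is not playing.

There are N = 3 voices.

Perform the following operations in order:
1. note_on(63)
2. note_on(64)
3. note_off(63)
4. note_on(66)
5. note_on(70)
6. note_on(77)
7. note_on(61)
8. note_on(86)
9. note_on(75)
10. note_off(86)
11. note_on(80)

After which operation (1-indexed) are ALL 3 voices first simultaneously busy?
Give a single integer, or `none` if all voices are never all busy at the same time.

Op 1: note_on(63): voice 0 is free -> assigned | voices=[63 - -]
Op 2: note_on(64): voice 1 is free -> assigned | voices=[63 64 -]
Op 3: note_off(63): free voice 0 | voices=[- 64 -]
Op 4: note_on(66): voice 0 is free -> assigned | voices=[66 64 -]
Op 5: note_on(70): voice 2 is free -> assigned | voices=[66 64 70]
Op 6: note_on(77): all voices busy, STEAL voice 1 (pitch 64, oldest) -> assign | voices=[66 77 70]
Op 7: note_on(61): all voices busy, STEAL voice 0 (pitch 66, oldest) -> assign | voices=[61 77 70]
Op 8: note_on(86): all voices busy, STEAL voice 2 (pitch 70, oldest) -> assign | voices=[61 77 86]
Op 9: note_on(75): all voices busy, STEAL voice 1 (pitch 77, oldest) -> assign | voices=[61 75 86]
Op 10: note_off(86): free voice 2 | voices=[61 75 -]
Op 11: note_on(80): voice 2 is free -> assigned | voices=[61 75 80]

Answer: 5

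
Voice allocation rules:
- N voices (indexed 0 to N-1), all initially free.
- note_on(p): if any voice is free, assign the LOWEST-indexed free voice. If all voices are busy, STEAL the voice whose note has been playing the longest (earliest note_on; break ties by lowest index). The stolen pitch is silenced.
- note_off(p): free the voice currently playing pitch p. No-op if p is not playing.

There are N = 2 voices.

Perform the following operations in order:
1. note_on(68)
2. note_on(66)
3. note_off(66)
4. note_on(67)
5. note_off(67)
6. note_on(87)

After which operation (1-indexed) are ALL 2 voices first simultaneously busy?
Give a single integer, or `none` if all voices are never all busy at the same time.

Answer: 2

Derivation:
Op 1: note_on(68): voice 0 is free -> assigned | voices=[68 -]
Op 2: note_on(66): voice 1 is free -> assigned | voices=[68 66]
Op 3: note_off(66): free voice 1 | voices=[68 -]
Op 4: note_on(67): voice 1 is free -> assigned | voices=[68 67]
Op 5: note_off(67): free voice 1 | voices=[68 -]
Op 6: note_on(87): voice 1 is free -> assigned | voices=[68 87]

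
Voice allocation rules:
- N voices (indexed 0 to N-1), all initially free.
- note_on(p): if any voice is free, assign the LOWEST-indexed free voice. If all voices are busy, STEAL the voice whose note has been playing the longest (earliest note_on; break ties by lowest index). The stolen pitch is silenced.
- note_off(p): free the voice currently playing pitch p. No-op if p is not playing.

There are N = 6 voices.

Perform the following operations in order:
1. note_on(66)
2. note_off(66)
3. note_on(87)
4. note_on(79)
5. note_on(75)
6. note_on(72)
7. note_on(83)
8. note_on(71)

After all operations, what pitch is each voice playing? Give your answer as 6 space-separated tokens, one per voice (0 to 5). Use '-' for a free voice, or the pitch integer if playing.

Answer: 87 79 75 72 83 71

Derivation:
Op 1: note_on(66): voice 0 is free -> assigned | voices=[66 - - - - -]
Op 2: note_off(66): free voice 0 | voices=[- - - - - -]
Op 3: note_on(87): voice 0 is free -> assigned | voices=[87 - - - - -]
Op 4: note_on(79): voice 1 is free -> assigned | voices=[87 79 - - - -]
Op 5: note_on(75): voice 2 is free -> assigned | voices=[87 79 75 - - -]
Op 6: note_on(72): voice 3 is free -> assigned | voices=[87 79 75 72 - -]
Op 7: note_on(83): voice 4 is free -> assigned | voices=[87 79 75 72 83 -]
Op 8: note_on(71): voice 5 is free -> assigned | voices=[87 79 75 72 83 71]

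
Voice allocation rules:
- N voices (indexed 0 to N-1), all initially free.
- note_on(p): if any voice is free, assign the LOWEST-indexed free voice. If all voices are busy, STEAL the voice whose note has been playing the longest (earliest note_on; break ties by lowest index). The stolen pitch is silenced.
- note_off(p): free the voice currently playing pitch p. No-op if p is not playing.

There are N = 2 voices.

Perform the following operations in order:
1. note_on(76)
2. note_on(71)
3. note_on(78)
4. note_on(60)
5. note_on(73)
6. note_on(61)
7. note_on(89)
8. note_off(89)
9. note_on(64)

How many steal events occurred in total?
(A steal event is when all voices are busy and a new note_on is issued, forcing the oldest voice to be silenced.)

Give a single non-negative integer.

Answer: 5

Derivation:
Op 1: note_on(76): voice 0 is free -> assigned | voices=[76 -]
Op 2: note_on(71): voice 1 is free -> assigned | voices=[76 71]
Op 3: note_on(78): all voices busy, STEAL voice 0 (pitch 76, oldest) -> assign | voices=[78 71]
Op 4: note_on(60): all voices busy, STEAL voice 1 (pitch 71, oldest) -> assign | voices=[78 60]
Op 5: note_on(73): all voices busy, STEAL voice 0 (pitch 78, oldest) -> assign | voices=[73 60]
Op 6: note_on(61): all voices busy, STEAL voice 1 (pitch 60, oldest) -> assign | voices=[73 61]
Op 7: note_on(89): all voices busy, STEAL voice 0 (pitch 73, oldest) -> assign | voices=[89 61]
Op 8: note_off(89): free voice 0 | voices=[- 61]
Op 9: note_on(64): voice 0 is free -> assigned | voices=[64 61]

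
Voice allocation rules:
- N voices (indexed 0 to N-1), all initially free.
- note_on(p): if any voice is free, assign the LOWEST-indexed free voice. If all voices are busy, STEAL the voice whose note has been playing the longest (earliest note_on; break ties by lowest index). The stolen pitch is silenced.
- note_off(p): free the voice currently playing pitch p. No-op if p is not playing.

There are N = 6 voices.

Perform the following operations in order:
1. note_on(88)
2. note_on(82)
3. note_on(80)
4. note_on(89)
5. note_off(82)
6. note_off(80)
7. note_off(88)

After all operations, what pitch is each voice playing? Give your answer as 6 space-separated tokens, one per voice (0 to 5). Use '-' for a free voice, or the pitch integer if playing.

Op 1: note_on(88): voice 0 is free -> assigned | voices=[88 - - - - -]
Op 2: note_on(82): voice 1 is free -> assigned | voices=[88 82 - - - -]
Op 3: note_on(80): voice 2 is free -> assigned | voices=[88 82 80 - - -]
Op 4: note_on(89): voice 3 is free -> assigned | voices=[88 82 80 89 - -]
Op 5: note_off(82): free voice 1 | voices=[88 - 80 89 - -]
Op 6: note_off(80): free voice 2 | voices=[88 - - 89 - -]
Op 7: note_off(88): free voice 0 | voices=[- - - 89 - -]

Answer: - - - 89 - -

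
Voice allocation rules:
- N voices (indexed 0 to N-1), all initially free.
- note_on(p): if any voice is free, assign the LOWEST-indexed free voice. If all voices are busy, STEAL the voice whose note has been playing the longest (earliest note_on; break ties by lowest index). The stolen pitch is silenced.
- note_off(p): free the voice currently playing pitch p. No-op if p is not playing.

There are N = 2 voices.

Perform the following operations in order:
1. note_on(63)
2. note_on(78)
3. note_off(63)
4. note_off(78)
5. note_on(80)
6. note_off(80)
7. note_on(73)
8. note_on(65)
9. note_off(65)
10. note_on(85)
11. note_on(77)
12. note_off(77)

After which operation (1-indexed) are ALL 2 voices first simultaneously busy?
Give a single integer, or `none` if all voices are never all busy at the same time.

Answer: 2

Derivation:
Op 1: note_on(63): voice 0 is free -> assigned | voices=[63 -]
Op 2: note_on(78): voice 1 is free -> assigned | voices=[63 78]
Op 3: note_off(63): free voice 0 | voices=[- 78]
Op 4: note_off(78): free voice 1 | voices=[- -]
Op 5: note_on(80): voice 0 is free -> assigned | voices=[80 -]
Op 6: note_off(80): free voice 0 | voices=[- -]
Op 7: note_on(73): voice 0 is free -> assigned | voices=[73 -]
Op 8: note_on(65): voice 1 is free -> assigned | voices=[73 65]
Op 9: note_off(65): free voice 1 | voices=[73 -]
Op 10: note_on(85): voice 1 is free -> assigned | voices=[73 85]
Op 11: note_on(77): all voices busy, STEAL voice 0 (pitch 73, oldest) -> assign | voices=[77 85]
Op 12: note_off(77): free voice 0 | voices=[- 85]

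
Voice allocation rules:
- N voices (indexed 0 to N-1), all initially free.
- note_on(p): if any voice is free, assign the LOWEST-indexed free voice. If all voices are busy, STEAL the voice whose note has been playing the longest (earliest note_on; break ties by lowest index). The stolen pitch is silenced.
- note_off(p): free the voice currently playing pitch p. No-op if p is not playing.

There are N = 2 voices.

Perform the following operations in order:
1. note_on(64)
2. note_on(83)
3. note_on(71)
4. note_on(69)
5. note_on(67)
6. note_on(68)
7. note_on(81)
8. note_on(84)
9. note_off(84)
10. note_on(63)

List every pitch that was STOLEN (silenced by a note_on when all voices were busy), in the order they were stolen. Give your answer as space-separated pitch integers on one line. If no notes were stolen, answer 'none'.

Answer: 64 83 71 69 67 68

Derivation:
Op 1: note_on(64): voice 0 is free -> assigned | voices=[64 -]
Op 2: note_on(83): voice 1 is free -> assigned | voices=[64 83]
Op 3: note_on(71): all voices busy, STEAL voice 0 (pitch 64, oldest) -> assign | voices=[71 83]
Op 4: note_on(69): all voices busy, STEAL voice 1 (pitch 83, oldest) -> assign | voices=[71 69]
Op 5: note_on(67): all voices busy, STEAL voice 0 (pitch 71, oldest) -> assign | voices=[67 69]
Op 6: note_on(68): all voices busy, STEAL voice 1 (pitch 69, oldest) -> assign | voices=[67 68]
Op 7: note_on(81): all voices busy, STEAL voice 0 (pitch 67, oldest) -> assign | voices=[81 68]
Op 8: note_on(84): all voices busy, STEAL voice 1 (pitch 68, oldest) -> assign | voices=[81 84]
Op 9: note_off(84): free voice 1 | voices=[81 -]
Op 10: note_on(63): voice 1 is free -> assigned | voices=[81 63]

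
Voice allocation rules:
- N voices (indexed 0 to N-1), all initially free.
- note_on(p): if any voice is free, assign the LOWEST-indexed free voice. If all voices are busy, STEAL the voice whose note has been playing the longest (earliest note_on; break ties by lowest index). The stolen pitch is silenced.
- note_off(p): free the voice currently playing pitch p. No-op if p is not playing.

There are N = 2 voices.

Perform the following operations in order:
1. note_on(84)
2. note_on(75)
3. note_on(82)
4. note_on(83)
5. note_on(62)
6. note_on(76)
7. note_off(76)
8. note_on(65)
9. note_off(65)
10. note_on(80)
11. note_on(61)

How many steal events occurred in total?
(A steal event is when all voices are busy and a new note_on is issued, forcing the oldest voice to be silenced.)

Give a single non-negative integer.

Op 1: note_on(84): voice 0 is free -> assigned | voices=[84 -]
Op 2: note_on(75): voice 1 is free -> assigned | voices=[84 75]
Op 3: note_on(82): all voices busy, STEAL voice 0 (pitch 84, oldest) -> assign | voices=[82 75]
Op 4: note_on(83): all voices busy, STEAL voice 1 (pitch 75, oldest) -> assign | voices=[82 83]
Op 5: note_on(62): all voices busy, STEAL voice 0 (pitch 82, oldest) -> assign | voices=[62 83]
Op 6: note_on(76): all voices busy, STEAL voice 1 (pitch 83, oldest) -> assign | voices=[62 76]
Op 7: note_off(76): free voice 1 | voices=[62 -]
Op 8: note_on(65): voice 1 is free -> assigned | voices=[62 65]
Op 9: note_off(65): free voice 1 | voices=[62 -]
Op 10: note_on(80): voice 1 is free -> assigned | voices=[62 80]
Op 11: note_on(61): all voices busy, STEAL voice 0 (pitch 62, oldest) -> assign | voices=[61 80]

Answer: 5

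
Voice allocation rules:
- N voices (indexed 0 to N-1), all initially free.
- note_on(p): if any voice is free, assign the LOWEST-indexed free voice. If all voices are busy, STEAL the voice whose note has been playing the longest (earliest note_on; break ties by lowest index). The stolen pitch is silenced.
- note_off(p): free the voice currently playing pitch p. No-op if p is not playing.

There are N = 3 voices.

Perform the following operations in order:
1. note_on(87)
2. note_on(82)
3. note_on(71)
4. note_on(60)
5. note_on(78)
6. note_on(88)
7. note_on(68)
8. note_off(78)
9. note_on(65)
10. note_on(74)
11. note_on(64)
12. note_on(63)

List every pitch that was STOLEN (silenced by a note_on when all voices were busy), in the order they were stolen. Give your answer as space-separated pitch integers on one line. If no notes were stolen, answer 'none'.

Answer: 87 82 71 60 88 68 65

Derivation:
Op 1: note_on(87): voice 0 is free -> assigned | voices=[87 - -]
Op 2: note_on(82): voice 1 is free -> assigned | voices=[87 82 -]
Op 3: note_on(71): voice 2 is free -> assigned | voices=[87 82 71]
Op 4: note_on(60): all voices busy, STEAL voice 0 (pitch 87, oldest) -> assign | voices=[60 82 71]
Op 5: note_on(78): all voices busy, STEAL voice 1 (pitch 82, oldest) -> assign | voices=[60 78 71]
Op 6: note_on(88): all voices busy, STEAL voice 2 (pitch 71, oldest) -> assign | voices=[60 78 88]
Op 7: note_on(68): all voices busy, STEAL voice 0 (pitch 60, oldest) -> assign | voices=[68 78 88]
Op 8: note_off(78): free voice 1 | voices=[68 - 88]
Op 9: note_on(65): voice 1 is free -> assigned | voices=[68 65 88]
Op 10: note_on(74): all voices busy, STEAL voice 2 (pitch 88, oldest) -> assign | voices=[68 65 74]
Op 11: note_on(64): all voices busy, STEAL voice 0 (pitch 68, oldest) -> assign | voices=[64 65 74]
Op 12: note_on(63): all voices busy, STEAL voice 1 (pitch 65, oldest) -> assign | voices=[64 63 74]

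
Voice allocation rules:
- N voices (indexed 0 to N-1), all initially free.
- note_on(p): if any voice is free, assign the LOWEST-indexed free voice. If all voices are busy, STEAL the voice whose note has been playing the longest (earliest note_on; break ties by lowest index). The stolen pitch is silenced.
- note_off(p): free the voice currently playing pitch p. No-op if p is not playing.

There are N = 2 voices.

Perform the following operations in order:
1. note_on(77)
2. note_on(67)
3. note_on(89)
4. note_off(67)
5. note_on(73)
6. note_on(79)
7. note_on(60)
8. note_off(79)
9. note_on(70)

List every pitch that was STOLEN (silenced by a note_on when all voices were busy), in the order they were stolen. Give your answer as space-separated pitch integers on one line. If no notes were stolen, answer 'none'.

Op 1: note_on(77): voice 0 is free -> assigned | voices=[77 -]
Op 2: note_on(67): voice 1 is free -> assigned | voices=[77 67]
Op 3: note_on(89): all voices busy, STEAL voice 0 (pitch 77, oldest) -> assign | voices=[89 67]
Op 4: note_off(67): free voice 1 | voices=[89 -]
Op 5: note_on(73): voice 1 is free -> assigned | voices=[89 73]
Op 6: note_on(79): all voices busy, STEAL voice 0 (pitch 89, oldest) -> assign | voices=[79 73]
Op 7: note_on(60): all voices busy, STEAL voice 1 (pitch 73, oldest) -> assign | voices=[79 60]
Op 8: note_off(79): free voice 0 | voices=[- 60]
Op 9: note_on(70): voice 0 is free -> assigned | voices=[70 60]

Answer: 77 89 73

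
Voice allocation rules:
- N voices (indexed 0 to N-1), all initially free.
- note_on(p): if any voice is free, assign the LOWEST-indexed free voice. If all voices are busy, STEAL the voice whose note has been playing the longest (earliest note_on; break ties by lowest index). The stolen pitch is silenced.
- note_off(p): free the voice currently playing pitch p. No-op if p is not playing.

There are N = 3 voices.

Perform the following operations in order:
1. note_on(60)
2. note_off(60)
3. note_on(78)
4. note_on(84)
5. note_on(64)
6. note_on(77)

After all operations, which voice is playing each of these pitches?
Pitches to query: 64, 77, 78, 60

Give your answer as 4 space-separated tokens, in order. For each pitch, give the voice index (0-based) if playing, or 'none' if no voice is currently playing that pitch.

Op 1: note_on(60): voice 0 is free -> assigned | voices=[60 - -]
Op 2: note_off(60): free voice 0 | voices=[- - -]
Op 3: note_on(78): voice 0 is free -> assigned | voices=[78 - -]
Op 4: note_on(84): voice 1 is free -> assigned | voices=[78 84 -]
Op 5: note_on(64): voice 2 is free -> assigned | voices=[78 84 64]
Op 6: note_on(77): all voices busy, STEAL voice 0 (pitch 78, oldest) -> assign | voices=[77 84 64]

Answer: 2 0 none none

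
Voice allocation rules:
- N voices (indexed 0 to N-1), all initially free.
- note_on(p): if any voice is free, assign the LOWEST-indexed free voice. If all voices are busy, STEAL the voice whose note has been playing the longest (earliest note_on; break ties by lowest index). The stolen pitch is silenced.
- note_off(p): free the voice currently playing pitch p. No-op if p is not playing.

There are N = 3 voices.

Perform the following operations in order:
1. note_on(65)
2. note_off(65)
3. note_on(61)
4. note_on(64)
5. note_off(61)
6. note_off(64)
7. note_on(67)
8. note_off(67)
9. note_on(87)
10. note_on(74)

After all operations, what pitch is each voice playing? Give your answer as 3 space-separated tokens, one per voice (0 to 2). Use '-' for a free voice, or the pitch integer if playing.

Op 1: note_on(65): voice 0 is free -> assigned | voices=[65 - -]
Op 2: note_off(65): free voice 0 | voices=[- - -]
Op 3: note_on(61): voice 0 is free -> assigned | voices=[61 - -]
Op 4: note_on(64): voice 1 is free -> assigned | voices=[61 64 -]
Op 5: note_off(61): free voice 0 | voices=[- 64 -]
Op 6: note_off(64): free voice 1 | voices=[- - -]
Op 7: note_on(67): voice 0 is free -> assigned | voices=[67 - -]
Op 8: note_off(67): free voice 0 | voices=[- - -]
Op 9: note_on(87): voice 0 is free -> assigned | voices=[87 - -]
Op 10: note_on(74): voice 1 is free -> assigned | voices=[87 74 -]

Answer: 87 74 -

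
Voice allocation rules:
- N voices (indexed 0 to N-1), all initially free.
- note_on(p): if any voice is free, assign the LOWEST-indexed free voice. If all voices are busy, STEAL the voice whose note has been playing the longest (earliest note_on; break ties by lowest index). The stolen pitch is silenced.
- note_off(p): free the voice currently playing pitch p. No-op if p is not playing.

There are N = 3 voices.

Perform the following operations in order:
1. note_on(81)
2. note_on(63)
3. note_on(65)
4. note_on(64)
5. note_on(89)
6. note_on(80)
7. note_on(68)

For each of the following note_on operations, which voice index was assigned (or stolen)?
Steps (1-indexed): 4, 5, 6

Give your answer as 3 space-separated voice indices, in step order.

Op 1: note_on(81): voice 0 is free -> assigned | voices=[81 - -]
Op 2: note_on(63): voice 1 is free -> assigned | voices=[81 63 -]
Op 3: note_on(65): voice 2 is free -> assigned | voices=[81 63 65]
Op 4: note_on(64): all voices busy, STEAL voice 0 (pitch 81, oldest) -> assign | voices=[64 63 65]
Op 5: note_on(89): all voices busy, STEAL voice 1 (pitch 63, oldest) -> assign | voices=[64 89 65]
Op 6: note_on(80): all voices busy, STEAL voice 2 (pitch 65, oldest) -> assign | voices=[64 89 80]
Op 7: note_on(68): all voices busy, STEAL voice 0 (pitch 64, oldest) -> assign | voices=[68 89 80]

Answer: 0 1 2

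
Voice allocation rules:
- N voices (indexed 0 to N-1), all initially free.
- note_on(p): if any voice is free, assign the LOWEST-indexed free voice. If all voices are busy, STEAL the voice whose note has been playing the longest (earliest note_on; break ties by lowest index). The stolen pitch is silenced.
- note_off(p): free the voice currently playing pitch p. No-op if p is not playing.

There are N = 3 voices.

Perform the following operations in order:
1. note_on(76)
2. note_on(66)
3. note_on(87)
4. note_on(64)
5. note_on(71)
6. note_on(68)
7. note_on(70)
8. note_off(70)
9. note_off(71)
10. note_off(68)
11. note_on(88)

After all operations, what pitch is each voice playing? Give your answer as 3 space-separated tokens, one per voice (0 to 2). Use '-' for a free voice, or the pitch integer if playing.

Op 1: note_on(76): voice 0 is free -> assigned | voices=[76 - -]
Op 2: note_on(66): voice 1 is free -> assigned | voices=[76 66 -]
Op 3: note_on(87): voice 2 is free -> assigned | voices=[76 66 87]
Op 4: note_on(64): all voices busy, STEAL voice 0 (pitch 76, oldest) -> assign | voices=[64 66 87]
Op 5: note_on(71): all voices busy, STEAL voice 1 (pitch 66, oldest) -> assign | voices=[64 71 87]
Op 6: note_on(68): all voices busy, STEAL voice 2 (pitch 87, oldest) -> assign | voices=[64 71 68]
Op 7: note_on(70): all voices busy, STEAL voice 0 (pitch 64, oldest) -> assign | voices=[70 71 68]
Op 8: note_off(70): free voice 0 | voices=[- 71 68]
Op 9: note_off(71): free voice 1 | voices=[- - 68]
Op 10: note_off(68): free voice 2 | voices=[- - -]
Op 11: note_on(88): voice 0 is free -> assigned | voices=[88 - -]

Answer: 88 - -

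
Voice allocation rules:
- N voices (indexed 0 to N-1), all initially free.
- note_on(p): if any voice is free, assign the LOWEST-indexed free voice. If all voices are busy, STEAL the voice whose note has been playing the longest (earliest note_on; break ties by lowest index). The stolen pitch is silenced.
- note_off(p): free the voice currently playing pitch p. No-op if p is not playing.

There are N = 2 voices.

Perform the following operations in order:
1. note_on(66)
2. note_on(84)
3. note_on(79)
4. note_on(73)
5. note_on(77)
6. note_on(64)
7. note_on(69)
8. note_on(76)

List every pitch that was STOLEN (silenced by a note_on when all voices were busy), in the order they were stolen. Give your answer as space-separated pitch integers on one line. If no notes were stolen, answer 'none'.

Op 1: note_on(66): voice 0 is free -> assigned | voices=[66 -]
Op 2: note_on(84): voice 1 is free -> assigned | voices=[66 84]
Op 3: note_on(79): all voices busy, STEAL voice 0 (pitch 66, oldest) -> assign | voices=[79 84]
Op 4: note_on(73): all voices busy, STEAL voice 1 (pitch 84, oldest) -> assign | voices=[79 73]
Op 5: note_on(77): all voices busy, STEAL voice 0 (pitch 79, oldest) -> assign | voices=[77 73]
Op 6: note_on(64): all voices busy, STEAL voice 1 (pitch 73, oldest) -> assign | voices=[77 64]
Op 7: note_on(69): all voices busy, STEAL voice 0 (pitch 77, oldest) -> assign | voices=[69 64]
Op 8: note_on(76): all voices busy, STEAL voice 1 (pitch 64, oldest) -> assign | voices=[69 76]

Answer: 66 84 79 73 77 64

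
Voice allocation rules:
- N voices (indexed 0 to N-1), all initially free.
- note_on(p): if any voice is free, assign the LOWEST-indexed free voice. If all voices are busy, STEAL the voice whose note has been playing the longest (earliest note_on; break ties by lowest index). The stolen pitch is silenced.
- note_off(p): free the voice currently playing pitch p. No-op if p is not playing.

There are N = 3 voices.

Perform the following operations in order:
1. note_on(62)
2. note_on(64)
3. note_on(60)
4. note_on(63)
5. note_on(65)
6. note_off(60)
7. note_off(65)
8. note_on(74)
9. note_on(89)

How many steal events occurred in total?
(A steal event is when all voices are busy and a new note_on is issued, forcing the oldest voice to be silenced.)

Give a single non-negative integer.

Answer: 2

Derivation:
Op 1: note_on(62): voice 0 is free -> assigned | voices=[62 - -]
Op 2: note_on(64): voice 1 is free -> assigned | voices=[62 64 -]
Op 3: note_on(60): voice 2 is free -> assigned | voices=[62 64 60]
Op 4: note_on(63): all voices busy, STEAL voice 0 (pitch 62, oldest) -> assign | voices=[63 64 60]
Op 5: note_on(65): all voices busy, STEAL voice 1 (pitch 64, oldest) -> assign | voices=[63 65 60]
Op 6: note_off(60): free voice 2 | voices=[63 65 -]
Op 7: note_off(65): free voice 1 | voices=[63 - -]
Op 8: note_on(74): voice 1 is free -> assigned | voices=[63 74 -]
Op 9: note_on(89): voice 2 is free -> assigned | voices=[63 74 89]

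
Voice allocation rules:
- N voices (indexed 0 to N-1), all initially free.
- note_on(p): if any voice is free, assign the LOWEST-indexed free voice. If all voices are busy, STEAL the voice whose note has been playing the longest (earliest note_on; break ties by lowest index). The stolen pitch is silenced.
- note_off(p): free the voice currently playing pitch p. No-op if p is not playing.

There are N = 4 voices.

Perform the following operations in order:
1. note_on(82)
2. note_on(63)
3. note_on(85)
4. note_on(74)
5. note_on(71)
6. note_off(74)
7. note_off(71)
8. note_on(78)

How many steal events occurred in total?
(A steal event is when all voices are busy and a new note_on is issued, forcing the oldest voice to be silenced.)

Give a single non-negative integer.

Answer: 1

Derivation:
Op 1: note_on(82): voice 0 is free -> assigned | voices=[82 - - -]
Op 2: note_on(63): voice 1 is free -> assigned | voices=[82 63 - -]
Op 3: note_on(85): voice 2 is free -> assigned | voices=[82 63 85 -]
Op 4: note_on(74): voice 3 is free -> assigned | voices=[82 63 85 74]
Op 5: note_on(71): all voices busy, STEAL voice 0 (pitch 82, oldest) -> assign | voices=[71 63 85 74]
Op 6: note_off(74): free voice 3 | voices=[71 63 85 -]
Op 7: note_off(71): free voice 0 | voices=[- 63 85 -]
Op 8: note_on(78): voice 0 is free -> assigned | voices=[78 63 85 -]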